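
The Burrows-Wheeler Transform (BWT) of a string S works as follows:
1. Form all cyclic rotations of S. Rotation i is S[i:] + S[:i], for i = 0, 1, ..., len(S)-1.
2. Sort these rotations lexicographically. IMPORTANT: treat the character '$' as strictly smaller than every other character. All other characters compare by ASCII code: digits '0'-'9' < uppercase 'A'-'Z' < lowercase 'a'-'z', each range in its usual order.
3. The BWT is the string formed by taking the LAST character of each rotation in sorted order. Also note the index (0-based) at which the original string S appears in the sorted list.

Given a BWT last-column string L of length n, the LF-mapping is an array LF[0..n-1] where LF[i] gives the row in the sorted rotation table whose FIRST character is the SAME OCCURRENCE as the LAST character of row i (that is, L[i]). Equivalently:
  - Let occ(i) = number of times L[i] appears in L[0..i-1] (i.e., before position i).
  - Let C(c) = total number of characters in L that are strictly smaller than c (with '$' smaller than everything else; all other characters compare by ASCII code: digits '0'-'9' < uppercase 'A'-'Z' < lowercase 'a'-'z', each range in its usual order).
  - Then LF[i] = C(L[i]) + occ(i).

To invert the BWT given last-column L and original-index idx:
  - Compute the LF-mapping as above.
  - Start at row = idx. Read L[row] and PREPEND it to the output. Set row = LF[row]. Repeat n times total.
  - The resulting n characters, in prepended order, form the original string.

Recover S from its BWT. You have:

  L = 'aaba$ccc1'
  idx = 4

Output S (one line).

LF mapping: 2 3 5 4 0 6 7 8 1
Walk LF starting at row 4, prepending L[row]:
  step 1: row=4, L[4]='$', prepend. Next row=LF[4]=0
  step 2: row=0, L[0]='a', prepend. Next row=LF[0]=2
  step 3: row=2, L[2]='b', prepend. Next row=LF[2]=5
  step 4: row=5, L[5]='c', prepend. Next row=LF[5]=6
  step 5: row=6, L[6]='c', prepend. Next row=LF[6]=7
  step 6: row=7, L[7]='c', prepend. Next row=LF[7]=8
  step 7: row=8, L[8]='1', prepend. Next row=LF[8]=1
  step 8: row=1, L[1]='a', prepend. Next row=LF[1]=3
  step 9: row=3, L[3]='a', prepend. Next row=LF[3]=4
Reversed output: aa1cccba$

Answer: aa1cccba$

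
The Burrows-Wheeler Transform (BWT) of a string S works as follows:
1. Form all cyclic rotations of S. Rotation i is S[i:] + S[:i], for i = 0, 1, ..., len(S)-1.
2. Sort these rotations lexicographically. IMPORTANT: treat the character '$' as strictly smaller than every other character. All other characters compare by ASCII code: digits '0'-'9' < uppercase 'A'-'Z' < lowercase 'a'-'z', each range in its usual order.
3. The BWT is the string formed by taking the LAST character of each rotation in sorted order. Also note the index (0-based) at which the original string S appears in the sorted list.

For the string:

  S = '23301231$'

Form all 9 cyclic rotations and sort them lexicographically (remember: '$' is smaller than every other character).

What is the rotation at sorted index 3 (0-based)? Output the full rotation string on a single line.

Answer: 1231$2330

Derivation:
All 9 rotations (rotation i = S[i:]+S[:i]):
  rot[0] = 23301231$
  rot[1] = 3301231$2
  rot[2] = 301231$23
  rot[3] = 01231$233
  rot[4] = 1231$2330
  rot[5] = 231$23301
  rot[6] = 31$233012
  rot[7] = 1$2330123
  rot[8] = $23301231
Sorted (with $ < everything):
  sorted[0] = $23301231
  sorted[1] = 01231$233
  sorted[2] = 1$2330123
  sorted[3] = 1231$2330
  sorted[4] = 231$23301
  sorted[5] = 23301231$
  sorted[6] = 301231$23
  sorted[7] = 31$233012
  sorted[8] = 3301231$2
sorted[3] = 1231$2330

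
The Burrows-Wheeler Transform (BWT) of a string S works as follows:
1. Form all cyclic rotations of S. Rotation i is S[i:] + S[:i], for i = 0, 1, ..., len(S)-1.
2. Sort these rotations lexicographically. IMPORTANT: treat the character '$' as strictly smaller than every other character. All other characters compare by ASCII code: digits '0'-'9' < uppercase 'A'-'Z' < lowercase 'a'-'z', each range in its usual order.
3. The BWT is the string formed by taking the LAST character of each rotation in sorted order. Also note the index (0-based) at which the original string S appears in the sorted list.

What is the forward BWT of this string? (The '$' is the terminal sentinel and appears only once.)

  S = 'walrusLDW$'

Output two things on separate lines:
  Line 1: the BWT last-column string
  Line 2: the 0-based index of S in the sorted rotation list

Answer: WLsDwalur$
9

Derivation:
All 10 rotations (rotation i = S[i:]+S[:i]):
  rot[0] = walrusLDW$
  rot[1] = alrusLDW$w
  rot[2] = lrusLDW$wa
  rot[3] = rusLDW$wal
  rot[4] = usLDW$walr
  rot[5] = sLDW$walru
  rot[6] = LDW$walrus
  rot[7] = DW$walrusL
  rot[8] = W$walrusLD
  rot[9] = $walrusLDW
Sorted (with $ < everything):
  sorted[0] = $walrusLDW  (last char: 'W')
  sorted[1] = DW$walrusL  (last char: 'L')
  sorted[2] = LDW$walrus  (last char: 's')
  sorted[3] = W$walrusLD  (last char: 'D')
  sorted[4] = alrusLDW$w  (last char: 'w')
  sorted[5] = lrusLDW$wa  (last char: 'a')
  sorted[6] = rusLDW$wal  (last char: 'l')
  sorted[7] = sLDW$walru  (last char: 'u')
  sorted[8] = usLDW$walr  (last char: 'r')
  sorted[9] = walrusLDW$  (last char: '$')
Last column: WLsDwalur$
Original string S is at sorted index 9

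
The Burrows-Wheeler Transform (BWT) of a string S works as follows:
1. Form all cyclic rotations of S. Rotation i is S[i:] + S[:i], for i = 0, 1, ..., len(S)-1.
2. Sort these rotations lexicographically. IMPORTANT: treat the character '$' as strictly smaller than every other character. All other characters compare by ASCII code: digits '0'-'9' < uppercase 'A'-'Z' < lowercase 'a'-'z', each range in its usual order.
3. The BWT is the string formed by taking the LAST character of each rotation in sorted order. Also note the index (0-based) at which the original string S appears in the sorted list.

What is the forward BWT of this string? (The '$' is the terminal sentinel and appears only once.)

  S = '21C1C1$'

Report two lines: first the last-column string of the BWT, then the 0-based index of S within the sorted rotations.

Answer: 1CC2$11
4

Derivation:
All 7 rotations (rotation i = S[i:]+S[:i]):
  rot[0] = 21C1C1$
  rot[1] = 1C1C1$2
  rot[2] = C1C1$21
  rot[3] = 1C1$21C
  rot[4] = C1$21C1
  rot[5] = 1$21C1C
  rot[6] = $21C1C1
Sorted (with $ < everything):
  sorted[0] = $21C1C1  (last char: '1')
  sorted[1] = 1$21C1C  (last char: 'C')
  sorted[2] = 1C1$21C  (last char: 'C')
  sorted[3] = 1C1C1$2  (last char: '2')
  sorted[4] = 21C1C1$  (last char: '$')
  sorted[5] = C1$21C1  (last char: '1')
  sorted[6] = C1C1$21  (last char: '1')
Last column: 1CC2$11
Original string S is at sorted index 4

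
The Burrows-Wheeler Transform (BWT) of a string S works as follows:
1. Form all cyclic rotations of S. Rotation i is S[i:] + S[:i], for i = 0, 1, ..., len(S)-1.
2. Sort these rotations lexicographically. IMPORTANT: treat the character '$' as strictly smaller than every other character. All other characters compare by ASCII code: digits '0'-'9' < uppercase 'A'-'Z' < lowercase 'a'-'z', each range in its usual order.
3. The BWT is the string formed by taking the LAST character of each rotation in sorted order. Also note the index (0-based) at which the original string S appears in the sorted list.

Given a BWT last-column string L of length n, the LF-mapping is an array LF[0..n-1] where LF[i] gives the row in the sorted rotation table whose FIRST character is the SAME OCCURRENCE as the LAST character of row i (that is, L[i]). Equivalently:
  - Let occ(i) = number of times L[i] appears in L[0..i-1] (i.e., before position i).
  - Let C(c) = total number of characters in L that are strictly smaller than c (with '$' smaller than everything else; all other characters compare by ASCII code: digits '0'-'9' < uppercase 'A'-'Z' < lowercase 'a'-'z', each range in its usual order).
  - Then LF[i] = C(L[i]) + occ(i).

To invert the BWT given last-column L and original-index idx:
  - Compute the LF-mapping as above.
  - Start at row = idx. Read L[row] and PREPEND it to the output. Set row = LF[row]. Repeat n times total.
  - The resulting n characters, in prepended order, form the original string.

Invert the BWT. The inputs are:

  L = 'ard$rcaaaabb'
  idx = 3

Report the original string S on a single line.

Answer: abracadabra$

Derivation:
LF mapping: 1 10 9 0 11 8 2 3 4 5 6 7
Walk LF starting at row 3, prepending L[row]:
  step 1: row=3, L[3]='$', prepend. Next row=LF[3]=0
  step 2: row=0, L[0]='a', prepend. Next row=LF[0]=1
  step 3: row=1, L[1]='r', prepend. Next row=LF[1]=10
  step 4: row=10, L[10]='b', prepend. Next row=LF[10]=6
  step 5: row=6, L[6]='a', prepend. Next row=LF[6]=2
  step 6: row=2, L[2]='d', prepend. Next row=LF[2]=9
  step 7: row=9, L[9]='a', prepend. Next row=LF[9]=5
  step 8: row=5, L[5]='c', prepend. Next row=LF[5]=8
  step 9: row=8, L[8]='a', prepend. Next row=LF[8]=4
  step 10: row=4, L[4]='r', prepend. Next row=LF[4]=11
  step 11: row=11, L[11]='b', prepend. Next row=LF[11]=7
  step 12: row=7, L[7]='a', prepend. Next row=LF[7]=3
Reversed output: abracadabra$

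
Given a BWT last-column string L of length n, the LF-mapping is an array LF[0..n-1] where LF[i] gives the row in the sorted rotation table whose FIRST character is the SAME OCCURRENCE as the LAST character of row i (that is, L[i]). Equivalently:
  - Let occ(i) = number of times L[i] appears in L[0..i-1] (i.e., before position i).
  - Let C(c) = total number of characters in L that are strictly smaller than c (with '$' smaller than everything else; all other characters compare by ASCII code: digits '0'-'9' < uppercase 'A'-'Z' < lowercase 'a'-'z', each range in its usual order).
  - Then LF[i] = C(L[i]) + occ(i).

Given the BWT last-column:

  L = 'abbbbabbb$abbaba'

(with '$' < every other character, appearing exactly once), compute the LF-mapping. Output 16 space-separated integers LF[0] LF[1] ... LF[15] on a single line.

Char counts: '$':1, 'a':5, 'b':10
C (first-col start): C('$')=0, C('a')=1, C('b')=6
L[0]='a': occ=0, LF[0]=C('a')+0=1+0=1
L[1]='b': occ=0, LF[1]=C('b')+0=6+0=6
L[2]='b': occ=1, LF[2]=C('b')+1=6+1=7
L[3]='b': occ=2, LF[3]=C('b')+2=6+2=8
L[4]='b': occ=3, LF[4]=C('b')+3=6+3=9
L[5]='a': occ=1, LF[5]=C('a')+1=1+1=2
L[6]='b': occ=4, LF[6]=C('b')+4=6+4=10
L[7]='b': occ=5, LF[7]=C('b')+5=6+5=11
L[8]='b': occ=6, LF[8]=C('b')+6=6+6=12
L[9]='$': occ=0, LF[9]=C('$')+0=0+0=0
L[10]='a': occ=2, LF[10]=C('a')+2=1+2=3
L[11]='b': occ=7, LF[11]=C('b')+7=6+7=13
L[12]='b': occ=8, LF[12]=C('b')+8=6+8=14
L[13]='a': occ=3, LF[13]=C('a')+3=1+3=4
L[14]='b': occ=9, LF[14]=C('b')+9=6+9=15
L[15]='a': occ=4, LF[15]=C('a')+4=1+4=5

Answer: 1 6 7 8 9 2 10 11 12 0 3 13 14 4 15 5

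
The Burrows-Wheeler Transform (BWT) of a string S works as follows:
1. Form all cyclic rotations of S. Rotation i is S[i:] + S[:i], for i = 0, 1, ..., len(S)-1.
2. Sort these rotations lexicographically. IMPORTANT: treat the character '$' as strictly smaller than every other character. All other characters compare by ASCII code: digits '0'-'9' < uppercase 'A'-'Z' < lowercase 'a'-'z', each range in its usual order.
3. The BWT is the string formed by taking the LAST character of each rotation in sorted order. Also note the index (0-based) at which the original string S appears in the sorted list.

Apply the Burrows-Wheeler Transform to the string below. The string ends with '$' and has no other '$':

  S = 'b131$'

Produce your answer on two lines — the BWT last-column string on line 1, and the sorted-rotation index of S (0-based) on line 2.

Answer: 13b1$
4

Derivation:
All 5 rotations (rotation i = S[i:]+S[:i]):
  rot[0] = b131$
  rot[1] = 131$b
  rot[2] = 31$b1
  rot[3] = 1$b13
  rot[4] = $b131
Sorted (with $ < everything):
  sorted[0] = $b131  (last char: '1')
  sorted[1] = 1$b13  (last char: '3')
  sorted[2] = 131$b  (last char: 'b')
  sorted[3] = 31$b1  (last char: '1')
  sorted[4] = b131$  (last char: '$')
Last column: 13b1$
Original string S is at sorted index 4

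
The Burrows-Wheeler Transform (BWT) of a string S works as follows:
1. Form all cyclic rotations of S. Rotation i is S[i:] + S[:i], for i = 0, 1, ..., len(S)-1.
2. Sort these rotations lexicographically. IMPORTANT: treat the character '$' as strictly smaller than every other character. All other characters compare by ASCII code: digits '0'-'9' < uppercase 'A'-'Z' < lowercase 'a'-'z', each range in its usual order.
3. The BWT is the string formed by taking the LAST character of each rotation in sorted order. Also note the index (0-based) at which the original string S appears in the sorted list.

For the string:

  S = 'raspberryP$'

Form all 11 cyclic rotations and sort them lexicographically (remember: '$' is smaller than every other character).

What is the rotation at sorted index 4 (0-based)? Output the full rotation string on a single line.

All 11 rotations (rotation i = S[i:]+S[:i]):
  rot[0] = raspberryP$
  rot[1] = aspberryP$r
  rot[2] = spberryP$ra
  rot[3] = pberryP$ras
  rot[4] = berryP$rasp
  rot[5] = erryP$raspb
  rot[6] = rryP$raspbe
  rot[7] = ryP$raspber
  rot[8] = yP$raspberr
  rot[9] = P$raspberry
  rot[10] = $raspberryP
Sorted (with $ < everything):
  sorted[0] = $raspberryP
  sorted[1] = P$raspberry
  sorted[2] = aspberryP$r
  sorted[3] = berryP$rasp
  sorted[4] = erryP$raspb
  sorted[5] = pberryP$ras
  sorted[6] = raspberryP$
  sorted[7] = rryP$raspbe
  sorted[8] = ryP$raspber
  sorted[9] = spberryP$ra
  sorted[10] = yP$raspberr
sorted[4] = erryP$raspb

Answer: erryP$raspb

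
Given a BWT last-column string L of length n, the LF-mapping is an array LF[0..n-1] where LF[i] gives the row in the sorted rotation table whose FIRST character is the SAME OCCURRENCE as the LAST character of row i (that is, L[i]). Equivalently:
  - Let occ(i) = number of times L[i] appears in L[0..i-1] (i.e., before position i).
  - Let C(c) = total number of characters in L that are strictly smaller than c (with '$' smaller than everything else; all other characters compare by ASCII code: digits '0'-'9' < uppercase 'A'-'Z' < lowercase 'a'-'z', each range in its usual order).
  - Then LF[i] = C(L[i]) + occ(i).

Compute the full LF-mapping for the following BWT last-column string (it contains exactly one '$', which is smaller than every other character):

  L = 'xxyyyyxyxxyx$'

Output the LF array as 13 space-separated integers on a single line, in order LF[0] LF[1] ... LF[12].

Char counts: '$':1, 'x':6, 'y':6
C (first-col start): C('$')=0, C('x')=1, C('y')=7
L[0]='x': occ=0, LF[0]=C('x')+0=1+0=1
L[1]='x': occ=1, LF[1]=C('x')+1=1+1=2
L[2]='y': occ=0, LF[2]=C('y')+0=7+0=7
L[3]='y': occ=1, LF[3]=C('y')+1=7+1=8
L[4]='y': occ=2, LF[4]=C('y')+2=7+2=9
L[5]='y': occ=3, LF[5]=C('y')+3=7+3=10
L[6]='x': occ=2, LF[6]=C('x')+2=1+2=3
L[7]='y': occ=4, LF[7]=C('y')+4=7+4=11
L[8]='x': occ=3, LF[8]=C('x')+3=1+3=4
L[9]='x': occ=4, LF[9]=C('x')+4=1+4=5
L[10]='y': occ=5, LF[10]=C('y')+5=7+5=12
L[11]='x': occ=5, LF[11]=C('x')+5=1+5=6
L[12]='$': occ=0, LF[12]=C('$')+0=0+0=0

Answer: 1 2 7 8 9 10 3 11 4 5 12 6 0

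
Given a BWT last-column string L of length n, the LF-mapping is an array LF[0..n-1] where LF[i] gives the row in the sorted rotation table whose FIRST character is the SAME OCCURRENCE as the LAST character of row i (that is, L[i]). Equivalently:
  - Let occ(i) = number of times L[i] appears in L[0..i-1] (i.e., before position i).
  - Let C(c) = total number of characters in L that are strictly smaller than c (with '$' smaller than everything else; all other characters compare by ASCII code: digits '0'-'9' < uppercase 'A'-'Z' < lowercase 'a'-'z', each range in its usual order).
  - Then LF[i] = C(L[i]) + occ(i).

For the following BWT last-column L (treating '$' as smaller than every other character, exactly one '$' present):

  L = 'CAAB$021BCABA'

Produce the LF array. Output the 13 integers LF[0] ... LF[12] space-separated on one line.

Char counts: '$':1, '0':1, '1':1, '2':1, 'A':4, 'B':3, 'C':2
C (first-col start): C('$')=0, C('0')=1, C('1')=2, C('2')=3, C('A')=4, C('B')=8, C('C')=11
L[0]='C': occ=0, LF[0]=C('C')+0=11+0=11
L[1]='A': occ=0, LF[1]=C('A')+0=4+0=4
L[2]='A': occ=1, LF[2]=C('A')+1=4+1=5
L[3]='B': occ=0, LF[3]=C('B')+0=8+0=8
L[4]='$': occ=0, LF[4]=C('$')+0=0+0=0
L[5]='0': occ=0, LF[5]=C('0')+0=1+0=1
L[6]='2': occ=0, LF[6]=C('2')+0=3+0=3
L[7]='1': occ=0, LF[7]=C('1')+0=2+0=2
L[8]='B': occ=1, LF[8]=C('B')+1=8+1=9
L[9]='C': occ=1, LF[9]=C('C')+1=11+1=12
L[10]='A': occ=2, LF[10]=C('A')+2=4+2=6
L[11]='B': occ=2, LF[11]=C('B')+2=8+2=10
L[12]='A': occ=3, LF[12]=C('A')+3=4+3=7

Answer: 11 4 5 8 0 1 3 2 9 12 6 10 7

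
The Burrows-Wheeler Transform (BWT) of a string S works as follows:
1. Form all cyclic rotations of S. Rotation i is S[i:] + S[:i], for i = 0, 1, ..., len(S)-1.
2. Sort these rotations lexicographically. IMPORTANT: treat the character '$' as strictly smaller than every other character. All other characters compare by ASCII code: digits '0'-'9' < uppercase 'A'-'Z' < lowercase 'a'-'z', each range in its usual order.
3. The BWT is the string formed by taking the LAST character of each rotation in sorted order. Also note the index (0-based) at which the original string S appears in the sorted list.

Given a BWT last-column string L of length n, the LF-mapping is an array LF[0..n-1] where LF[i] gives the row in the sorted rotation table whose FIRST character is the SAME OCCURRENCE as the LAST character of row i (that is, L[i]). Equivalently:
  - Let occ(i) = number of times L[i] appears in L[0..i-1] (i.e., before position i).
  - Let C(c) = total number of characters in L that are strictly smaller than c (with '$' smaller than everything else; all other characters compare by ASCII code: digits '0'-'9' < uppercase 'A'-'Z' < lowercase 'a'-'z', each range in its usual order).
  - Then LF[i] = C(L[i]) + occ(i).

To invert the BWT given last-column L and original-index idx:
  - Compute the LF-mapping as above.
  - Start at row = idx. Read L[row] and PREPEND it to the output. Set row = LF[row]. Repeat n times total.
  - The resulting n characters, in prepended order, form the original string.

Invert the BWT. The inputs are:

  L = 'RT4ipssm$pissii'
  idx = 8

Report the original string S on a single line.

Answer: mississippiT4R$

Derivation:
LF mapping: 2 3 1 4 9 11 12 8 0 10 5 13 14 6 7
Walk LF starting at row 8, prepending L[row]:
  step 1: row=8, L[8]='$', prepend. Next row=LF[8]=0
  step 2: row=0, L[0]='R', prepend. Next row=LF[0]=2
  step 3: row=2, L[2]='4', prepend. Next row=LF[2]=1
  step 4: row=1, L[1]='T', prepend. Next row=LF[1]=3
  step 5: row=3, L[3]='i', prepend. Next row=LF[3]=4
  step 6: row=4, L[4]='p', prepend. Next row=LF[4]=9
  step 7: row=9, L[9]='p', prepend. Next row=LF[9]=10
  step 8: row=10, L[10]='i', prepend. Next row=LF[10]=5
  step 9: row=5, L[5]='s', prepend. Next row=LF[5]=11
  step 10: row=11, L[11]='s', prepend. Next row=LF[11]=13
  step 11: row=13, L[13]='i', prepend. Next row=LF[13]=6
  step 12: row=6, L[6]='s', prepend. Next row=LF[6]=12
  step 13: row=12, L[12]='s', prepend. Next row=LF[12]=14
  step 14: row=14, L[14]='i', prepend. Next row=LF[14]=7
  step 15: row=7, L[7]='m', prepend. Next row=LF[7]=8
Reversed output: mississippiT4R$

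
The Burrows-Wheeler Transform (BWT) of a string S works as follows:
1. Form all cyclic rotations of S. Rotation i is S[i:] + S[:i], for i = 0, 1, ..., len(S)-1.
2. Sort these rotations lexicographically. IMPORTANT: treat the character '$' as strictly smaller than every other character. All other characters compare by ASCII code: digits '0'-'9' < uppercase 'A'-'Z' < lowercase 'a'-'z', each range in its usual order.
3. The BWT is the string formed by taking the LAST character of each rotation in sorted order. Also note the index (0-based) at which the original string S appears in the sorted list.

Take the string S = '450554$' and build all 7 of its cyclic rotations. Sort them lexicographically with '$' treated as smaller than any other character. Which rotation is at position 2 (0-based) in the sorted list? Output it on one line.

Answer: 4$45055

Derivation:
All 7 rotations (rotation i = S[i:]+S[:i]):
  rot[0] = 450554$
  rot[1] = 50554$4
  rot[2] = 0554$45
  rot[3] = 554$450
  rot[4] = 54$4505
  rot[5] = 4$45055
  rot[6] = $450554
Sorted (with $ < everything):
  sorted[0] = $450554
  sorted[1] = 0554$45
  sorted[2] = 4$45055
  sorted[3] = 450554$
  sorted[4] = 50554$4
  sorted[5] = 54$4505
  sorted[6] = 554$450
sorted[2] = 4$45055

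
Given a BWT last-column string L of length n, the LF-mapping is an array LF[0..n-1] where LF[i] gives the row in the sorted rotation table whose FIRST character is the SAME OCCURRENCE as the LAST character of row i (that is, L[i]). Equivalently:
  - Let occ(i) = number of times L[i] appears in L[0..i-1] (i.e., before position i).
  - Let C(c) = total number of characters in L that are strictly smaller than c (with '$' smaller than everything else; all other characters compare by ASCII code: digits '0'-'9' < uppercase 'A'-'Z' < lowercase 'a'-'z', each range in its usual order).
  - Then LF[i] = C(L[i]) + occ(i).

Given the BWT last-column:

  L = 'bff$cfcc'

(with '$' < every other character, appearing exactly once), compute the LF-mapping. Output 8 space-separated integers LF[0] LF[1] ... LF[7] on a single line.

Char counts: '$':1, 'b':1, 'c':3, 'f':3
C (first-col start): C('$')=0, C('b')=1, C('c')=2, C('f')=5
L[0]='b': occ=0, LF[0]=C('b')+0=1+0=1
L[1]='f': occ=0, LF[1]=C('f')+0=5+0=5
L[2]='f': occ=1, LF[2]=C('f')+1=5+1=6
L[3]='$': occ=0, LF[3]=C('$')+0=0+0=0
L[4]='c': occ=0, LF[4]=C('c')+0=2+0=2
L[5]='f': occ=2, LF[5]=C('f')+2=5+2=7
L[6]='c': occ=1, LF[6]=C('c')+1=2+1=3
L[7]='c': occ=2, LF[7]=C('c')+2=2+2=4

Answer: 1 5 6 0 2 7 3 4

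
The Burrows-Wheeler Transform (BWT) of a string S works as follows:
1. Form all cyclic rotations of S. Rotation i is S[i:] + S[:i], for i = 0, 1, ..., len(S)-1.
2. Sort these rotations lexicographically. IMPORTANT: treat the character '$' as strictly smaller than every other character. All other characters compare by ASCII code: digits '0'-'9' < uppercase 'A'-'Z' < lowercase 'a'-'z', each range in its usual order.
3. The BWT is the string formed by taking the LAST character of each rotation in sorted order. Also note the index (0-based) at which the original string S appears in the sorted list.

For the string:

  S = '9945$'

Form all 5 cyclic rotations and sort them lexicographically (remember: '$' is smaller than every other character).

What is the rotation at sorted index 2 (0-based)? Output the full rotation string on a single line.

Answer: 5$994

Derivation:
All 5 rotations (rotation i = S[i:]+S[:i]):
  rot[0] = 9945$
  rot[1] = 945$9
  rot[2] = 45$99
  rot[3] = 5$994
  rot[4] = $9945
Sorted (with $ < everything):
  sorted[0] = $9945
  sorted[1] = 45$99
  sorted[2] = 5$994
  sorted[3] = 945$9
  sorted[4] = 9945$
sorted[2] = 5$994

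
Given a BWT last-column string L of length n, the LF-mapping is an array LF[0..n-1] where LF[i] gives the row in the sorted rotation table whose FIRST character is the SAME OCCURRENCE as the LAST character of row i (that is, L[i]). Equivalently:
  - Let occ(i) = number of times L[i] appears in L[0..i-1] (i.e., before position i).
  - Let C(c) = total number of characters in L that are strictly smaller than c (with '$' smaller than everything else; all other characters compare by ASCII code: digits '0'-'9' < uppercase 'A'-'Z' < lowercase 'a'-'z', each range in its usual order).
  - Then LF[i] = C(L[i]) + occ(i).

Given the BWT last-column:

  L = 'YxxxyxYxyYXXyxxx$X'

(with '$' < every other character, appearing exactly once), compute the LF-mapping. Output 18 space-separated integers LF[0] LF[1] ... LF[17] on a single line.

Char counts: '$':1, 'X':3, 'Y':3, 'x':8, 'y':3
C (first-col start): C('$')=0, C('X')=1, C('Y')=4, C('x')=7, C('y')=15
L[0]='Y': occ=0, LF[0]=C('Y')+0=4+0=4
L[1]='x': occ=0, LF[1]=C('x')+0=7+0=7
L[2]='x': occ=1, LF[2]=C('x')+1=7+1=8
L[3]='x': occ=2, LF[3]=C('x')+2=7+2=9
L[4]='y': occ=0, LF[4]=C('y')+0=15+0=15
L[5]='x': occ=3, LF[5]=C('x')+3=7+3=10
L[6]='Y': occ=1, LF[6]=C('Y')+1=4+1=5
L[7]='x': occ=4, LF[7]=C('x')+4=7+4=11
L[8]='y': occ=1, LF[8]=C('y')+1=15+1=16
L[9]='Y': occ=2, LF[9]=C('Y')+2=4+2=6
L[10]='X': occ=0, LF[10]=C('X')+0=1+0=1
L[11]='X': occ=1, LF[11]=C('X')+1=1+1=2
L[12]='y': occ=2, LF[12]=C('y')+2=15+2=17
L[13]='x': occ=5, LF[13]=C('x')+5=7+5=12
L[14]='x': occ=6, LF[14]=C('x')+6=7+6=13
L[15]='x': occ=7, LF[15]=C('x')+7=7+7=14
L[16]='$': occ=0, LF[16]=C('$')+0=0+0=0
L[17]='X': occ=2, LF[17]=C('X')+2=1+2=3

Answer: 4 7 8 9 15 10 5 11 16 6 1 2 17 12 13 14 0 3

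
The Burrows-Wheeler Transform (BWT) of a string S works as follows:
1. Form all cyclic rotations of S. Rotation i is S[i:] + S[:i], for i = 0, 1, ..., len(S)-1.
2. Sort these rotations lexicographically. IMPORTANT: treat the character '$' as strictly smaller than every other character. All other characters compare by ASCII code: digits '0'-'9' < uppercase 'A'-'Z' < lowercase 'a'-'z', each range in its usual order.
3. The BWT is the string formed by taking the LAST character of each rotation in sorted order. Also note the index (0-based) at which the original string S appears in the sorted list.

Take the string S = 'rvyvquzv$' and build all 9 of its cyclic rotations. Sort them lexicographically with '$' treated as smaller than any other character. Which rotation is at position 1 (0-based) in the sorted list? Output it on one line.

All 9 rotations (rotation i = S[i:]+S[:i]):
  rot[0] = rvyvquzv$
  rot[1] = vyvquzv$r
  rot[2] = yvquzv$rv
  rot[3] = vquzv$rvy
  rot[4] = quzv$rvyv
  rot[5] = uzv$rvyvq
  rot[6] = zv$rvyvqu
  rot[7] = v$rvyvquz
  rot[8] = $rvyvquzv
Sorted (with $ < everything):
  sorted[0] = $rvyvquzv
  sorted[1] = quzv$rvyv
  sorted[2] = rvyvquzv$
  sorted[3] = uzv$rvyvq
  sorted[4] = v$rvyvquz
  sorted[5] = vquzv$rvy
  sorted[6] = vyvquzv$r
  sorted[7] = yvquzv$rv
  sorted[8] = zv$rvyvqu
sorted[1] = quzv$rvyv

Answer: quzv$rvyv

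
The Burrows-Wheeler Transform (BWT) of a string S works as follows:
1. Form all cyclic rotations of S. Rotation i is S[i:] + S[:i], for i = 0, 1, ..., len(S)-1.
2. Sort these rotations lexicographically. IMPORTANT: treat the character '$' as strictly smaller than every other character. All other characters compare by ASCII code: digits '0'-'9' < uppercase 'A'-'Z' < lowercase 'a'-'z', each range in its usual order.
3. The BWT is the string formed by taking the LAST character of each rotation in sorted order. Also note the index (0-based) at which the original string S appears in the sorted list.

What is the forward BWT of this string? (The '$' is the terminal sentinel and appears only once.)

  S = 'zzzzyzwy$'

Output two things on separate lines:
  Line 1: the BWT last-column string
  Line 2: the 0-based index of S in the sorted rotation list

Answer: yzwzyzzz$
8

Derivation:
All 9 rotations (rotation i = S[i:]+S[:i]):
  rot[0] = zzzzyzwy$
  rot[1] = zzzyzwy$z
  rot[2] = zzyzwy$zz
  rot[3] = zyzwy$zzz
  rot[4] = yzwy$zzzz
  rot[5] = zwy$zzzzy
  rot[6] = wy$zzzzyz
  rot[7] = y$zzzzyzw
  rot[8] = $zzzzyzwy
Sorted (with $ < everything):
  sorted[0] = $zzzzyzwy  (last char: 'y')
  sorted[1] = wy$zzzzyz  (last char: 'z')
  sorted[2] = y$zzzzyzw  (last char: 'w')
  sorted[3] = yzwy$zzzz  (last char: 'z')
  sorted[4] = zwy$zzzzy  (last char: 'y')
  sorted[5] = zyzwy$zzz  (last char: 'z')
  sorted[6] = zzyzwy$zz  (last char: 'z')
  sorted[7] = zzzyzwy$z  (last char: 'z')
  sorted[8] = zzzzyzwy$  (last char: '$')
Last column: yzwzyzzz$
Original string S is at sorted index 8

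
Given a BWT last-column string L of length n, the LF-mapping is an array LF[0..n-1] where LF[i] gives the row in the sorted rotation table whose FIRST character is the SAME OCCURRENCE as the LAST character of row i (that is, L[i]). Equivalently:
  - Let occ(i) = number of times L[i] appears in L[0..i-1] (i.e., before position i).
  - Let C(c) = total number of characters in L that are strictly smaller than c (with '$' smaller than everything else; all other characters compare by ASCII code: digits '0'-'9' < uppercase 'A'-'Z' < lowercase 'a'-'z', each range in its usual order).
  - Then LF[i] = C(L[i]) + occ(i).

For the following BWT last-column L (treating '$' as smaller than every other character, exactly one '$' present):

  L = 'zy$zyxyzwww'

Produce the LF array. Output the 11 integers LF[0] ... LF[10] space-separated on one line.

Answer: 8 5 0 9 6 4 7 10 1 2 3

Derivation:
Char counts: '$':1, 'w':3, 'x':1, 'y':3, 'z':3
C (first-col start): C('$')=0, C('w')=1, C('x')=4, C('y')=5, C('z')=8
L[0]='z': occ=0, LF[0]=C('z')+0=8+0=8
L[1]='y': occ=0, LF[1]=C('y')+0=5+0=5
L[2]='$': occ=0, LF[2]=C('$')+0=0+0=0
L[3]='z': occ=1, LF[3]=C('z')+1=8+1=9
L[4]='y': occ=1, LF[4]=C('y')+1=5+1=6
L[5]='x': occ=0, LF[5]=C('x')+0=4+0=4
L[6]='y': occ=2, LF[6]=C('y')+2=5+2=7
L[7]='z': occ=2, LF[7]=C('z')+2=8+2=10
L[8]='w': occ=0, LF[8]=C('w')+0=1+0=1
L[9]='w': occ=1, LF[9]=C('w')+1=1+1=2
L[10]='w': occ=2, LF[10]=C('w')+2=1+2=3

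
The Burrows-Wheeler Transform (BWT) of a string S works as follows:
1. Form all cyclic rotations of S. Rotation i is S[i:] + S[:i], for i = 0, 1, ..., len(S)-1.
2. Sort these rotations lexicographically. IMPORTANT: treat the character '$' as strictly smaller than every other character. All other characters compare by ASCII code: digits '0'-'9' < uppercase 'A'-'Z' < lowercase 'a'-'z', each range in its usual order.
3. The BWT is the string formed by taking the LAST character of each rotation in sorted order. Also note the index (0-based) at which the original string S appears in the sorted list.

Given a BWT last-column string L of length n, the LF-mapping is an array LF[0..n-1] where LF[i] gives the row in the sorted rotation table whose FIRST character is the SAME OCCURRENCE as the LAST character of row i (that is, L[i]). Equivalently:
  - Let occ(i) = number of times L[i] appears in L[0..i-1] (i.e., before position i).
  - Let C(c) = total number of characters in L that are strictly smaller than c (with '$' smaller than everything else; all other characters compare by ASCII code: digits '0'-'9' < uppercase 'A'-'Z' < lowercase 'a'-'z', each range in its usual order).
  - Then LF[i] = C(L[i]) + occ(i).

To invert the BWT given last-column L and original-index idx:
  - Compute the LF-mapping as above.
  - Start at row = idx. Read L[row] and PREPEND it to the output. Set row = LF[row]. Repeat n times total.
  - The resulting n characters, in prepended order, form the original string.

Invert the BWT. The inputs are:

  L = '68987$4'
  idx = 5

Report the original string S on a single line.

Answer: 878496$

Derivation:
LF mapping: 2 4 6 5 3 0 1
Walk LF starting at row 5, prepending L[row]:
  step 1: row=5, L[5]='$', prepend. Next row=LF[5]=0
  step 2: row=0, L[0]='6', prepend. Next row=LF[0]=2
  step 3: row=2, L[2]='9', prepend. Next row=LF[2]=6
  step 4: row=6, L[6]='4', prepend. Next row=LF[6]=1
  step 5: row=1, L[1]='8', prepend. Next row=LF[1]=4
  step 6: row=4, L[4]='7', prepend. Next row=LF[4]=3
  step 7: row=3, L[3]='8', prepend. Next row=LF[3]=5
Reversed output: 878496$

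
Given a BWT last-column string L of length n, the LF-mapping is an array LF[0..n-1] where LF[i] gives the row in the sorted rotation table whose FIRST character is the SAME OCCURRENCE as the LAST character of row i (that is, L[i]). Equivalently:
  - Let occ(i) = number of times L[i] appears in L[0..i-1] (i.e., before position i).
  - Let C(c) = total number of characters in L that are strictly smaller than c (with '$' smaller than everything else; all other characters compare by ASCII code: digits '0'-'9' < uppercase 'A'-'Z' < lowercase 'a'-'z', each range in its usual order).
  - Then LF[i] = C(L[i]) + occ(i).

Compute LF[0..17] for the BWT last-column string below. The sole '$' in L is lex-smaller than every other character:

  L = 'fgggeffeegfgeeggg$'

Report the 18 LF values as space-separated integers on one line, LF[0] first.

Answer: 6 10 11 12 1 7 8 2 3 13 9 14 4 5 15 16 17 0

Derivation:
Char counts: '$':1, 'e':5, 'f':4, 'g':8
C (first-col start): C('$')=0, C('e')=1, C('f')=6, C('g')=10
L[0]='f': occ=0, LF[0]=C('f')+0=6+0=6
L[1]='g': occ=0, LF[1]=C('g')+0=10+0=10
L[2]='g': occ=1, LF[2]=C('g')+1=10+1=11
L[3]='g': occ=2, LF[3]=C('g')+2=10+2=12
L[4]='e': occ=0, LF[4]=C('e')+0=1+0=1
L[5]='f': occ=1, LF[5]=C('f')+1=6+1=7
L[6]='f': occ=2, LF[6]=C('f')+2=6+2=8
L[7]='e': occ=1, LF[7]=C('e')+1=1+1=2
L[8]='e': occ=2, LF[8]=C('e')+2=1+2=3
L[9]='g': occ=3, LF[9]=C('g')+3=10+3=13
L[10]='f': occ=3, LF[10]=C('f')+3=6+3=9
L[11]='g': occ=4, LF[11]=C('g')+4=10+4=14
L[12]='e': occ=3, LF[12]=C('e')+3=1+3=4
L[13]='e': occ=4, LF[13]=C('e')+4=1+4=5
L[14]='g': occ=5, LF[14]=C('g')+5=10+5=15
L[15]='g': occ=6, LF[15]=C('g')+6=10+6=16
L[16]='g': occ=7, LF[16]=C('g')+7=10+7=17
L[17]='$': occ=0, LF[17]=C('$')+0=0+0=0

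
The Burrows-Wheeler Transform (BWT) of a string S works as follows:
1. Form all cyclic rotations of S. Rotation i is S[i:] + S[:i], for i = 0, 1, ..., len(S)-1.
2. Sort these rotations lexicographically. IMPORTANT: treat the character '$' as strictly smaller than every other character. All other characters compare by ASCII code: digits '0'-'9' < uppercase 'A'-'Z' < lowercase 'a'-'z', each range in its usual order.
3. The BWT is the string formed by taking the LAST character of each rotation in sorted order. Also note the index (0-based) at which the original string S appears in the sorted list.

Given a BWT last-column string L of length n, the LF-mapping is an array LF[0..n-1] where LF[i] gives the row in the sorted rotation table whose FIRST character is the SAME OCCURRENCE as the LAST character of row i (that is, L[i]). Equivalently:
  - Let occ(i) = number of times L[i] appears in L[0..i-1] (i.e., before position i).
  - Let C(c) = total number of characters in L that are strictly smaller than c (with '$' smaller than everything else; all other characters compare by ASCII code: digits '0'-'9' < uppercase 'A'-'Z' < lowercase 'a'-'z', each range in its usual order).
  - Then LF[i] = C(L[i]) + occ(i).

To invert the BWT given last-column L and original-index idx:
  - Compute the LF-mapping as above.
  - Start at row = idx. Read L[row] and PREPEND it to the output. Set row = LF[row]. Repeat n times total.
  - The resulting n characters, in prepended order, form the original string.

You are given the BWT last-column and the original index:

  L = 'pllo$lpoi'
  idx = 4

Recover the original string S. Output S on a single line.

Answer: lollipop$

Derivation:
LF mapping: 7 2 3 5 0 4 8 6 1
Walk LF starting at row 4, prepending L[row]:
  step 1: row=4, L[4]='$', prepend. Next row=LF[4]=0
  step 2: row=0, L[0]='p', prepend. Next row=LF[0]=7
  step 3: row=7, L[7]='o', prepend. Next row=LF[7]=6
  step 4: row=6, L[6]='p', prepend. Next row=LF[6]=8
  step 5: row=8, L[8]='i', prepend. Next row=LF[8]=1
  step 6: row=1, L[1]='l', prepend. Next row=LF[1]=2
  step 7: row=2, L[2]='l', prepend. Next row=LF[2]=3
  step 8: row=3, L[3]='o', prepend. Next row=LF[3]=5
  step 9: row=5, L[5]='l', prepend. Next row=LF[5]=4
Reversed output: lollipop$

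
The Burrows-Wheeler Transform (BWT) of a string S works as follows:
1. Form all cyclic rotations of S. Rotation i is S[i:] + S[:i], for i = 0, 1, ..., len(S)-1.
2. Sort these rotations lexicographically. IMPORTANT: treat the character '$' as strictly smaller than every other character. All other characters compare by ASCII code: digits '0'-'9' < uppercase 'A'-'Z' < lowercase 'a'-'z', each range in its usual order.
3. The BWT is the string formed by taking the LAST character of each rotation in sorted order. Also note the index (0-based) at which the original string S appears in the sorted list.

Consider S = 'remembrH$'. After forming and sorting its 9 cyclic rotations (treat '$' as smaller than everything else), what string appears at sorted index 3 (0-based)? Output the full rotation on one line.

Answer: embrH$rem

Derivation:
All 9 rotations (rotation i = S[i:]+S[:i]):
  rot[0] = remembrH$
  rot[1] = emembrH$r
  rot[2] = membrH$re
  rot[3] = embrH$rem
  rot[4] = mbrH$reme
  rot[5] = brH$remem
  rot[6] = rH$rememb
  rot[7] = H$remembr
  rot[8] = $remembrH
Sorted (with $ < everything):
  sorted[0] = $remembrH
  sorted[1] = H$remembr
  sorted[2] = brH$remem
  sorted[3] = embrH$rem
  sorted[4] = emembrH$r
  sorted[5] = mbrH$reme
  sorted[6] = membrH$re
  sorted[7] = rH$rememb
  sorted[8] = remembrH$
sorted[3] = embrH$rem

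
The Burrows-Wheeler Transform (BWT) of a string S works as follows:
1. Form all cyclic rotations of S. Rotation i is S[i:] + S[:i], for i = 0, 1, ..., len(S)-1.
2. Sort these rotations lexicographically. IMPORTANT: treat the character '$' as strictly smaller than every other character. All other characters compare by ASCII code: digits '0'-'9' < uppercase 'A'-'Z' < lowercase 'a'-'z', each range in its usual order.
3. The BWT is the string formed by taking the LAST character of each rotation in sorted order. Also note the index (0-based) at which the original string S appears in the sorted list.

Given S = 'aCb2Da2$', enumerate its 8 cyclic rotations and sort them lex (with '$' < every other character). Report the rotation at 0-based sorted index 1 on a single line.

Answer: 2$aCb2Da

Derivation:
All 8 rotations (rotation i = S[i:]+S[:i]):
  rot[0] = aCb2Da2$
  rot[1] = Cb2Da2$a
  rot[2] = b2Da2$aC
  rot[3] = 2Da2$aCb
  rot[4] = Da2$aCb2
  rot[5] = a2$aCb2D
  rot[6] = 2$aCb2Da
  rot[7] = $aCb2Da2
Sorted (with $ < everything):
  sorted[0] = $aCb2Da2
  sorted[1] = 2$aCb2Da
  sorted[2] = 2Da2$aCb
  sorted[3] = Cb2Da2$a
  sorted[4] = Da2$aCb2
  sorted[5] = a2$aCb2D
  sorted[6] = aCb2Da2$
  sorted[7] = b2Da2$aC
sorted[1] = 2$aCb2Da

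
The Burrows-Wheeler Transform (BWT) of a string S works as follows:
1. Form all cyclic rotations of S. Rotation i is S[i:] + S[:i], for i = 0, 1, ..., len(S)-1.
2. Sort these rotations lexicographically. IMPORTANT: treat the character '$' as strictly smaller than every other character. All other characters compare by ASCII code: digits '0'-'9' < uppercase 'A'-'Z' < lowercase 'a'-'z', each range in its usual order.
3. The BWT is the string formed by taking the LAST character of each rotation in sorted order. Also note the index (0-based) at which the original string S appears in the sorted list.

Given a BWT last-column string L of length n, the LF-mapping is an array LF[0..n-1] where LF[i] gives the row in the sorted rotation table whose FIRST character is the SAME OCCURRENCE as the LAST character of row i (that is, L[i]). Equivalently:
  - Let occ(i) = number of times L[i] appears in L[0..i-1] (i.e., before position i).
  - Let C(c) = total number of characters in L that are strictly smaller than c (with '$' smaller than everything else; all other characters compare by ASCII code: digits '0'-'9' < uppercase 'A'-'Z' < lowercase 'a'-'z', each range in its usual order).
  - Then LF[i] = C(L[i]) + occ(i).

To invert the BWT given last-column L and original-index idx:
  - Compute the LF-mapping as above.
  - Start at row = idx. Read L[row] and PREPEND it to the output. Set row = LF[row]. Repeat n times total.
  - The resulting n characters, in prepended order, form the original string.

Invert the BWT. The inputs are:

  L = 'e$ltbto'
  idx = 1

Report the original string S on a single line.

Answer: bottle$

Derivation:
LF mapping: 2 0 3 5 1 6 4
Walk LF starting at row 1, prepending L[row]:
  step 1: row=1, L[1]='$', prepend. Next row=LF[1]=0
  step 2: row=0, L[0]='e', prepend. Next row=LF[0]=2
  step 3: row=2, L[2]='l', prepend. Next row=LF[2]=3
  step 4: row=3, L[3]='t', prepend. Next row=LF[3]=5
  step 5: row=5, L[5]='t', prepend. Next row=LF[5]=6
  step 6: row=6, L[6]='o', prepend. Next row=LF[6]=4
  step 7: row=4, L[4]='b', prepend. Next row=LF[4]=1
Reversed output: bottle$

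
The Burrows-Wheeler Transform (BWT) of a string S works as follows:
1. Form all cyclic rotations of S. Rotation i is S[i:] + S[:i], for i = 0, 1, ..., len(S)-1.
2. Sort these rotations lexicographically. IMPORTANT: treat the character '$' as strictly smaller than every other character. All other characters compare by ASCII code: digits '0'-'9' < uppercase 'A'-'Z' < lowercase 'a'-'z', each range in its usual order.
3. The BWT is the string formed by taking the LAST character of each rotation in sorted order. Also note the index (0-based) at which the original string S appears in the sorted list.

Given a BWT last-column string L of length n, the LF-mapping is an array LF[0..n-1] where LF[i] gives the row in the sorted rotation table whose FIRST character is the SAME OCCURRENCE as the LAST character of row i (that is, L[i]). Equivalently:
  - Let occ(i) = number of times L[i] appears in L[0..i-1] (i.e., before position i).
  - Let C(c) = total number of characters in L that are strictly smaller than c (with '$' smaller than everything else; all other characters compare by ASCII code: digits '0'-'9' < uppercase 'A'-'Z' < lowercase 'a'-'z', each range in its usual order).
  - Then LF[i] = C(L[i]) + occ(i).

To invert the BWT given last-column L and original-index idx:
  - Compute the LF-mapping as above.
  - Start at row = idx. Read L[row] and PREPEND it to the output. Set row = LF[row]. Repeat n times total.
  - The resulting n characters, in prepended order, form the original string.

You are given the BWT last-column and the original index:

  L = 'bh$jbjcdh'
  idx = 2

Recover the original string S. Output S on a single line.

LF mapping: 1 5 0 7 2 8 3 4 6
Walk LF starting at row 2, prepending L[row]:
  step 1: row=2, L[2]='$', prepend. Next row=LF[2]=0
  step 2: row=0, L[0]='b', prepend. Next row=LF[0]=1
  step 3: row=1, L[1]='h', prepend. Next row=LF[1]=5
  step 4: row=5, L[5]='j', prepend. Next row=LF[5]=8
  step 5: row=8, L[8]='h', prepend. Next row=LF[8]=6
  step 6: row=6, L[6]='c', prepend. Next row=LF[6]=3
  step 7: row=3, L[3]='j', prepend. Next row=LF[3]=7
  step 8: row=7, L[7]='d', prepend. Next row=LF[7]=4
  step 9: row=4, L[4]='b', prepend. Next row=LF[4]=2
Reversed output: bdjchjhb$

Answer: bdjchjhb$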